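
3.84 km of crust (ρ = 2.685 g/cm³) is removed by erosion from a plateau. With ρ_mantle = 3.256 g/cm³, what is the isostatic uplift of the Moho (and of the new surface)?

3.17 km

Unloading: uplift u = e ρ_c/ρ_m = 3.84 km × 2.685/3.256 = 3.17 km.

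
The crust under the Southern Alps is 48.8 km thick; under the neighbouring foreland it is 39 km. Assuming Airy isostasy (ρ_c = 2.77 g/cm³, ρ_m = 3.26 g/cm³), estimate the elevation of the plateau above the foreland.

Excess crust Δ = 48.8 km − 39 km = 9.8 km, split between elevation h and root r with h + r = Δ.
Airy balance ρ_c h = (ρ_m − ρ_c) r gives r = h ρ_c/(ρ_m − ρ_c), so h (1 + ρ_c/(ρ_m − ρ_c)) = Δ, i.e. h = Δ (ρ_m − ρ_c)/ρ_m.
h = 9.8 km × 0.49/3.26 = 1.47 km.

1.47 km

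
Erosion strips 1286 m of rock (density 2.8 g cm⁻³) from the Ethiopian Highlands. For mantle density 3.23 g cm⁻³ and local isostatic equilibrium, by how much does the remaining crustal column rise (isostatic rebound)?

Unloading: uplift u = e ρ_c/ρ_m = 1286 m × 2.8/3.23 = 1110 m.

1110 m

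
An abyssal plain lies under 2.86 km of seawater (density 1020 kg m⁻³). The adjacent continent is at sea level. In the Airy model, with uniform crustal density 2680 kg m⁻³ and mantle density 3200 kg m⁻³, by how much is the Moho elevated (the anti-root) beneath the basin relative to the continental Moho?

Equating mass per unit area of the two columns: replacing crust with seawater at the top is compensated by replacing crust with mantle at the base: d (ρ_c − ρ_w) = a (ρ_m − ρ_c).
a = d (ρ_c − ρ_w)/(ρ_m − ρ_c) = 2.86 km × 1660/520 = 9.13 km.

9.13 km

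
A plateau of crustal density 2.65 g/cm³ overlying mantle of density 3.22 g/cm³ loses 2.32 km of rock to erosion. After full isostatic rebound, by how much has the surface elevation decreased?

Rebound u = e ρ_c/ρ_m = 2.32 km × 2.65/3.22 = 1.909 km.
Net surface drop = e − u = 2.32 km − 1.909 km = e (ρ_m − ρ_c)/ρ_m = 0.411 km.

0.411 km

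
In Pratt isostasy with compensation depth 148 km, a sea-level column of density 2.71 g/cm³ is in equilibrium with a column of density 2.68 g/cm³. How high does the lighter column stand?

1.66 km

ρ_ref D = ρ (D + h) → h = D (ρ_ref − ρ)/ρ.
h = 148 km × (2.71 − 2.68)/2.68 = 1.66 km.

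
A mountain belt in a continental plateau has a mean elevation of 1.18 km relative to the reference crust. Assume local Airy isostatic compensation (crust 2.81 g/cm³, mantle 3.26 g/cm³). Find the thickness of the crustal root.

Isostatic balance requires: the weight of the topography is balanced by the buoyancy of the root, ρ_c h = (ρ_m − ρ_c) r.
r = h · ρ_c / (ρ_m − ρ_c) = 1.18 km × 2.81 / (3.26 − 2.81) = 7.37 km.

7.37 km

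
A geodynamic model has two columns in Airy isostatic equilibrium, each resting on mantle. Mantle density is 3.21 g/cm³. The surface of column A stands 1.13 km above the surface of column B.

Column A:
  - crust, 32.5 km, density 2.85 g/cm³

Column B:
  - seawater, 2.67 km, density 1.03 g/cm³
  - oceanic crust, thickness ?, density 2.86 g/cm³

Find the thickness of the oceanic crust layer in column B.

6.43 km

Take the compensation level at the base of the deeper column (depth z_c below the surface of column A) and equate Σ ρ_i t_i down to z_c; mantle fills any gap and the z_c terms cancel.
Column A: 32.5×2.85 + (z_c − 32.5)×3.21
Column B: 1.13×0 + 2.67×1.03 + x×2.86 + (z_c − 1.13 − 2.67 − x)×3.21
The z_c×3.21 term appears on both sides and cancels. Collect the known terms of each column as K = Σ(ρt)_known − 3.21 × (depth of known layers): K_A = 92.625 − 3.21×32.5 = −11.7; K_B = 2.7501 − 3.21×(1.13 + 2.67) = −9.4479.
Balance: K_A = K_B − x×(3.21 − 2.86), so x = (K_B − K_A)/(3.21 − 2.86) = 2.2521/0.35 = 6.43 km.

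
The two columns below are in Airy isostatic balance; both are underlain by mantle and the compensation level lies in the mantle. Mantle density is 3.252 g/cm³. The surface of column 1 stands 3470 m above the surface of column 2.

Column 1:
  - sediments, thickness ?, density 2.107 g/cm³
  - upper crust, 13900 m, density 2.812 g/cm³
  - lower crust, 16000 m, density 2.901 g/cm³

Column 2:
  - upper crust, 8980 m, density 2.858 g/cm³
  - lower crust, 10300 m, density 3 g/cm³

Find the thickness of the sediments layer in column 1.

Take the compensation level at the base of the deeper column (depth z_c below the surface of column 1) and equate Σ ρ_i t_i down to z_c; mantle fills any gap and the z_c terms cancel.
Column 1: x×2.107 + 13900×2.812 + 16000×2.901 + (z_c − 29900 − x)×3.252
Column 2: 3470×0 + 8980×2.858 + 10300×3 + (z_c − 3470 − 19280)×3.252
The z_c×3.252 term appears on both sides and cancels. Collect the known terms of each column as K = Σ(ρt)_known − 3.252 × (depth of known layers): K_1 = 85502.8 − 3.252×29900 = −11732; K_2 = 56564.84 − 3.252×(3470 + 19280) = −17418.16.
Balance: K_1 − x×(3.252 − 2.107) = K_2, so x = (K_1 − K_2)/(3.252 − 2.107) = 5686.16/1.145 = 4970 m.

4970 m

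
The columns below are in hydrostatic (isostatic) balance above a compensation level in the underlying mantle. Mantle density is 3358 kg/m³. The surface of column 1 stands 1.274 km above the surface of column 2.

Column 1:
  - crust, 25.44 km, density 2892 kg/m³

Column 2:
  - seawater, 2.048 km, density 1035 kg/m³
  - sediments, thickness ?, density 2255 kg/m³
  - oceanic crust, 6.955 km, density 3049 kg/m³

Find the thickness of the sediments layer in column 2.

Take the compensation level at the base of the deeper column (depth z_c below the surface of column 1) and equate Σ ρ_i t_i down to z_c; mantle fills any gap and the z_c terms cancel.
Column 1: 25.44×2892 + (z_c − 25.44)×3358
Column 2: 1.274×0 + 2.048×1035 + x×2255 + 6.955×3049 + (z_c − 1.274 − 9.003 − x)×3358
The z_c×3358 term appears on both sides and cancels. Collect the known terms of each column as K = Σ(ρt)_known − 3358 × (depth of known layers): K_1 = 73572.48 − 3358×25.44 = −11855.04; K_2 = 23325.475 − 3358×(1.274 + 9.003) = −11184.691.
Balance: K_1 = K_2 − x×(3358 − 2255), so x = (K_2 − K_1)/(3358 − 2255) = 670.349/1103 = 0.608 km.

0.608 km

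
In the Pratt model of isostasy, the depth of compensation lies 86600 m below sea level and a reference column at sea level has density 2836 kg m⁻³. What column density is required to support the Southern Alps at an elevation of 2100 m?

2770 kg m⁻³

Pratt balance: ρ_ref D = ρ (D + h).
ρ = ρ_ref D/(D + h) = 2836 × 86600 m/(86600 m + 2100 m) = 2770 kg m⁻³.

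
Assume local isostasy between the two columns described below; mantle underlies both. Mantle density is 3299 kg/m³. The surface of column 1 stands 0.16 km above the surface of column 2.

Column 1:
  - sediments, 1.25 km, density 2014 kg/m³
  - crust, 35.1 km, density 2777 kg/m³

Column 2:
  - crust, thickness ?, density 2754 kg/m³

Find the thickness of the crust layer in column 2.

35.6 km

Take the compensation level at the base of the deeper column (depth z_c below the surface of column 1) and equate Σ ρ_i t_i down to z_c; mantle fills any gap and the z_c terms cancel.
Column 1: 1.25×2014 + 35.1×2777 + (z_c − 36.35)×3299
Column 2: 0.16×0 + x×2754 + (z_c − 0.16 − 0 − x)×3299
The z_c×3299 term appears on both sides and cancels. Collect the known terms of each column as K = Σ(ρt)_known − 3299 × (depth of known layers): K_1 = 99990.2 − 3299×36.35 = −19928.45; K_2 = 0 − 3299×(0.16 + 0) = −527.84.
Balance: K_1 = K_2 − x×(3299 − 2754), so x = (K_2 − K_1)/(3299 − 2754) = 19400.6/545 = 35.6 km.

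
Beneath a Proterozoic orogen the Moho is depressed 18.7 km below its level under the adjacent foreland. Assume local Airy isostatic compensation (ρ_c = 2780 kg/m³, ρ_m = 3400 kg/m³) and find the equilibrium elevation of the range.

4.17 km

Balancing pressure at the compensation depth: ρ_c h = (ρ_m − ρ_c) r.
h = r (ρ_m − ρ_c) / ρ_c = 18.7 km × (3400 − 2780) / 2780 = 4.17 km.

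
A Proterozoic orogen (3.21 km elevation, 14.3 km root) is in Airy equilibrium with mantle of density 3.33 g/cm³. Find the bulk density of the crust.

ρ_c h = (ρ_m − ρ_c) r → ρ_c (h + r) = ρ_m r → ρ_c = ρ_m r / (h + r).
ρ_c = 3.33 × 14.3 km / (3.21 km + 14.3 km) = 2.72 g/cm³.

2.72 g/cm³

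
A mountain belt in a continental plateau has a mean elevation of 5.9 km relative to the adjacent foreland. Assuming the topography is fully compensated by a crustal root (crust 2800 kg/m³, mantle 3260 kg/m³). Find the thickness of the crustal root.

Balancing pressure at the compensation depth: the weight of the topography is balanced by the buoyancy of the root, ρ_c h = (ρ_m − ρ_c) r.
r = h · ρ_c / (ρ_m − ρ_c) = 5.9 km × 2800 / (3260 − 2800) = 35.9 km.

35.9 km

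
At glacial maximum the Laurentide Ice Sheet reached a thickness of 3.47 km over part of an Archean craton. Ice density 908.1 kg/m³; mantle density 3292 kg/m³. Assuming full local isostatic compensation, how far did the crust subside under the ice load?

For local isostatic compensation: the ice load ρ_ice t is balanced by mantle displaced below, ρ_m s.
s = t ρ_ice / ρ_m = 3.47 km × 908.1/3292 = 0.957 km.

0.957 km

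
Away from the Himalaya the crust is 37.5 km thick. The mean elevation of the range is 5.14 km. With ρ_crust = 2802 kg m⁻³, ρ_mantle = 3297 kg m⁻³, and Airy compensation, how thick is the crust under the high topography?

Root depth r = h ρ_c / (ρ_m − ρ_c) = 5.14 km × 2802 / 495 = 29.1 km.
Total thickness = T + h + r = 37.5 km + 5.14 km + 29.1 km = 71.7 km.

71.7 km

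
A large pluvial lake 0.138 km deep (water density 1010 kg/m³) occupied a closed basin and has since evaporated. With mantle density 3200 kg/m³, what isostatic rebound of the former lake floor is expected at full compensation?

u = d ρ_w/ρ_m = 0.138 km × 1010/3200 = 0.0436 km.

0.0436 km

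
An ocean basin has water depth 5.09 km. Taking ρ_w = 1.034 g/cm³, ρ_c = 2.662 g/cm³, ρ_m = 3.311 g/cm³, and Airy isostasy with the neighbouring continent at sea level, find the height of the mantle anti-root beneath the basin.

For local isostatic compensation: replacing crust with seawater at the top is compensated by replacing crust with mantle at the base: d (ρ_c − ρ_w) = a (ρ_m − ρ_c).
a = d (ρ_c − ρ_w)/(ρ_m − ρ_c) = 5.09 km × 1.628/0.649 = 12.8 km.

12.8 km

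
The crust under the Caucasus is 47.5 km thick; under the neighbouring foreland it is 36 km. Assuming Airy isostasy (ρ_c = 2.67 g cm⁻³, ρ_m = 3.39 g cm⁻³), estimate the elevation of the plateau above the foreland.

Excess crust Δ = 47.5 km − 36 km = 11.5 km, split between elevation h and root r with h + r = Δ.
Airy balance ρ_c h = (ρ_m − ρ_c) r gives r = h ρ_c/(ρ_m − ρ_c), so h (1 + ρ_c/(ρ_m − ρ_c)) = Δ, i.e. h = Δ (ρ_m − ρ_c)/ρ_m.
h = 11.5 km × 0.72/3.39 = 2.44 km.

2.44 km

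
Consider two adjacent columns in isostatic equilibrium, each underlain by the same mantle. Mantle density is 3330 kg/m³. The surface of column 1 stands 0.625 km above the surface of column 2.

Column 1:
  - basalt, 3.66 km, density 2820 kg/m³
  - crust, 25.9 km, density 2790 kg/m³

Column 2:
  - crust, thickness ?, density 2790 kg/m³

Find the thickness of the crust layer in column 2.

Take the compensation level at the base of the deeper column (depth z_c below the surface of column 1) and equate Σ ρ_i t_i down to z_c; mantle fills any gap and the z_c terms cancel.
Column 1: 3.66×2820 + 25.9×2790 + (z_c − 29.56)×3330
Column 2: 0.625×0 + x×2790 + (z_c − 0.625 − 0 − x)×3330
The z_c×3330 term appears on both sides and cancels. Collect the known terms of each column as K = Σ(ρt)_known − 3330 × (depth of known layers): K_1 = 82582.2 − 3330×29.56 = −15852.6; K_2 = 0 − 3330×(0.625 + 0) = −2081.25.
Balance: K_1 = K_2 − x×(3330 − 2790), so x = (K_2 − K_1)/(3330 − 2790) = 13771.4/540 = 25.5 km.

25.5 km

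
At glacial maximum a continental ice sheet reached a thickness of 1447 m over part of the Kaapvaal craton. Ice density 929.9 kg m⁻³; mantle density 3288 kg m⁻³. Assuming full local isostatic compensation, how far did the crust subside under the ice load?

In Airy isostatic equilibrium: the ice load ρ_ice t is balanced by mantle displaced below, ρ_m s.
s = t ρ_ice / ρ_m = 1447 m × 929.9/3288 = 409 m.

409 m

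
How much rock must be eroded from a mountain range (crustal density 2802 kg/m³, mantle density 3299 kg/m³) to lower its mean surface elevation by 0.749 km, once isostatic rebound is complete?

Net drop Δ = e − u = e − e ρ_c/ρ_m = e (ρ_m − ρ_c)/ρ_m.
e = Δ ρ_m/(ρ_m − ρ_c) = 0.749 km × 3299/497 = 4.97 km.

4.97 km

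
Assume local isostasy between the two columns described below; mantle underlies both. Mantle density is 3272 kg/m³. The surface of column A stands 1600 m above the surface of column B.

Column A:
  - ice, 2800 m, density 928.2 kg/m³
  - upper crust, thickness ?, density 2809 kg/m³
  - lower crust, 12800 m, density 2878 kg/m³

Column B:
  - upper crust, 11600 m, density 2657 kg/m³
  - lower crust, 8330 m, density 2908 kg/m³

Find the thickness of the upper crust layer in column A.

Take the compensation level at the base of the deeper column (depth z_c below the surface of column A) and equate Σ ρ_i t_i down to z_c; mantle fills any gap and the z_c terms cancel.
Column A: 2800×928.2 + x×2809 + 12800×2878 + (z_c − 15600 − x)×3272
Column B: 1600×0 + 11600×2657 + 8330×2908 + (z_c − 1600 − 19930)×3272
The z_c×3272 term appears on both sides and cancels. Collect the known terms of each column as K = Σ(ρt)_known − 3272 × (depth of known layers): K_A = 39437360 − 3272×15600 = −11605840; K_B = 55044840 − 3272×(1600 + 19930) = −15401320.
Balance: K_A − x×(3272 − 2809) = K_B, so x = (K_A − K_B)/(3272 − 2809) = 3795480/463 = 8200 m.

8200 m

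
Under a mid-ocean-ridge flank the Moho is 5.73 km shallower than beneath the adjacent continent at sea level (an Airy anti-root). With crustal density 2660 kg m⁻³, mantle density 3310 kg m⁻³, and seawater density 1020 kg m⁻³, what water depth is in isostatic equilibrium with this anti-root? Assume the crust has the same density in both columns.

Replacing a thickness d of crust by seawater at the top must be balanced by replacing crust with mantle at the base: d (ρ_c − ρ_w) = a (ρ_m − ρ_c).
d = a (ρ_m − ρ_c)/(ρ_c − ρ_w) = 5.73 km × 650/1640 = 2.27 km.

2.27 km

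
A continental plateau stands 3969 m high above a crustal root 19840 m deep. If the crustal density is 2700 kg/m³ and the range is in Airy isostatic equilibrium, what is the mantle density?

Airy balance: ρ_c h = (ρ_m − ρ_c) r → ρ_m = ρ_c (1 + h/r).
ρ_m = 2700 × (1 + 3969 m/19840 m) = 3240 kg/m³.

3240 kg/m³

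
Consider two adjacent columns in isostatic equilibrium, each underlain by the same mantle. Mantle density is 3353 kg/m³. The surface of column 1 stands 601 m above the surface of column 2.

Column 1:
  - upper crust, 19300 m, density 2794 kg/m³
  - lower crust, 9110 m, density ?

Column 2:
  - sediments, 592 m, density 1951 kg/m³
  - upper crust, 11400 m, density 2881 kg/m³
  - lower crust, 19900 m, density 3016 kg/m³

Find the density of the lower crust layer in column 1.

2900 kg/m³

Take the compensation level at the base of the deeper column (depth z_c below the surface of column 1) and equate Σ ρ_i t_i down to z_c; mantle fills any gap and the z_c terms cancel.
Column 1: 19300×2794 + 9110×ρ + (z_c − 28410)×3353
Column 2: 601×0 + 592×1951 + 11400×2881 + 19900×3016 + (z_c − 601 − 31892)×3353
The z_c×3353 term appears on both sides and cancels. Collect the known terms of each column as K = Σ(ρt)_known − 3353 × (depth of known layers): K_1 = 53924200 − 3353×28410 = −41334530; K_2 = 94016792 − 3353×(601 + 31892) = −14932237.
Balance: K_1 + 9110×ρ = K_2, so ρ = (K_2 − K_1)/9110 = 26402300/9110 = 2900 kg/m³.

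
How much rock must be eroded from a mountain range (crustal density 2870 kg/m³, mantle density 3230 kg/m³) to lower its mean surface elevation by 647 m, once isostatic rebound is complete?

5810 m

Net drop Δ = e − u = e − e ρ_c/ρ_m = e (ρ_m − ρ_c)/ρ_m.
e = Δ ρ_m/(ρ_m − ρ_c) = 647 m × 3230/360 = 5810 m.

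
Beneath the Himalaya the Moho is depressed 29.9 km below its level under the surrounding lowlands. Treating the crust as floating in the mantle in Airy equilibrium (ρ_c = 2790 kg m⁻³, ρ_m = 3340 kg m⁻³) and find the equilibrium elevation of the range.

5.89 km

In Airy isostatic equilibrium: ρ_c h = (ρ_m − ρ_c) r.
h = r (ρ_m − ρ_c) / ρ_c = 29.9 km × (3340 − 2790) / 2790 = 5.89 km.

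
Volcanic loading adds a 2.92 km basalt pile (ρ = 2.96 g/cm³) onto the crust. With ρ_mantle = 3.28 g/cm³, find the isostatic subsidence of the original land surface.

2.64 km

Subaerial loading: s = t ρ_load / ρ_m.
s = 2.92 km × 2.96/3.28 = 2.64 km.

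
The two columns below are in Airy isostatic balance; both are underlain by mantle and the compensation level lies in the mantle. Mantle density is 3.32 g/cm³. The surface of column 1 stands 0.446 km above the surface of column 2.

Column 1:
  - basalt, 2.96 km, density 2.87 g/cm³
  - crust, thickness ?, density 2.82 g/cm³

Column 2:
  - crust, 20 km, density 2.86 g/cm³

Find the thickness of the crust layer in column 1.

18.7 km

Take the compensation level at the base of the deeper column (depth z_c below the surface of column 1) and equate Σ ρ_i t_i down to z_c; mantle fills any gap and the z_c terms cancel.
Column 1: 2.96×2.87 + x×2.82 + (z_c − 2.96 − x)×3.32
Column 2: 0.446×0 + 20×2.86 + (z_c − 0.446 − 20)×3.32
The z_c×3.32 term appears on both sides and cancels. Collect the known terms of each column as K = Σ(ρt)_known − 3.32 × (depth of known layers): K_1 = 8.4952 − 3.32×2.96 = −1.332; K_2 = 57.2 − 3.32×(0.446 + 20) = −10.68072.
Balance: K_1 − x×(3.32 − 2.82) = K_2, so x = (K_1 − K_2)/(3.32 − 2.82) = 9.34872/0.5 = 18.7 km.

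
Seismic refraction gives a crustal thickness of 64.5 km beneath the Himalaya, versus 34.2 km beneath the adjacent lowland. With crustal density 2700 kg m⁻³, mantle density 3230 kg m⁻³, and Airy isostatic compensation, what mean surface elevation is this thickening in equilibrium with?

4.97 km

Excess crust Δ = 64.5 km − 34.2 km = 30.3 km, split between elevation h and root r with h + r = Δ.
Airy balance ρ_c h = (ρ_m − ρ_c) r gives r = h ρ_c/(ρ_m − ρ_c), so h (1 + ρ_c/(ρ_m − ρ_c)) = Δ, i.e. h = Δ (ρ_m − ρ_c)/ρ_m.
h = 30.3 km × 530/3230 = 4.97 km.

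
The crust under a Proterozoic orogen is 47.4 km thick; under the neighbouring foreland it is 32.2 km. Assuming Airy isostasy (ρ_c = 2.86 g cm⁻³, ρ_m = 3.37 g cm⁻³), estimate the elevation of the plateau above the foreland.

Excess crust Δ = 47.4 km − 32.2 km = 15.2 km, split between elevation h and root r with h + r = Δ.
Airy balance ρ_c h = (ρ_m − ρ_c) r gives r = h ρ_c/(ρ_m − ρ_c), so h (1 + ρ_c/(ρ_m − ρ_c)) = Δ, i.e. h = Δ (ρ_m − ρ_c)/ρ_m.
h = 15.2 km × 0.51/3.37 = 2.3 km.

2.3 km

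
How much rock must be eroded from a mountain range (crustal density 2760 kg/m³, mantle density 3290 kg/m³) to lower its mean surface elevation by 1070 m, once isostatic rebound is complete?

6640 m

Net drop Δ = e − u = e − e ρ_c/ρ_m = e (ρ_m − ρ_c)/ρ_m.
e = Δ ρ_m/(ρ_m − ρ_c) = 1070 m × 3290/530 = 6640 m.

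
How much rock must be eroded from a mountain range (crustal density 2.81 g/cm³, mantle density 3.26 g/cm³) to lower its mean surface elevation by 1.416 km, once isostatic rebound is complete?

10.3 km

Net drop Δ = e − u = e − e ρ_c/ρ_m = e (ρ_m − ρ_c)/ρ_m.
e = Δ ρ_m/(ρ_m − ρ_c) = 1.416 km × 3.26/0.45 = 10.3 km.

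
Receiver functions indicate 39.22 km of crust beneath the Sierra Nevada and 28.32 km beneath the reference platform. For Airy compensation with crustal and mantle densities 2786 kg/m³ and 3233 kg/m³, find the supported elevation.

1.51 km

Excess crust Δ = 39.22 km − 28.32 km = 10.9 km, split between elevation h and root r with h + r = Δ.
Airy balance ρ_c h = (ρ_m − ρ_c) r gives r = h ρ_c/(ρ_m − ρ_c), so h (1 + ρ_c/(ρ_m − ρ_c)) = Δ, i.e. h = Δ (ρ_m − ρ_c)/ρ_m.
h = 10.9 km × 447/3233 = 1.51 km.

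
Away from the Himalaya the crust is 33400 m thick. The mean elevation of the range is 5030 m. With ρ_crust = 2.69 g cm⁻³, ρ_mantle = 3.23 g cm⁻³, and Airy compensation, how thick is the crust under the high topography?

63500 m

Root depth r = h ρ_c / (ρ_m − ρ_c) = 5030 m × 2.69 / 0.54 = 25060 m.
Total thickness = T + h + r = 33400 m + 5030 m + 25060 m = 63500 m.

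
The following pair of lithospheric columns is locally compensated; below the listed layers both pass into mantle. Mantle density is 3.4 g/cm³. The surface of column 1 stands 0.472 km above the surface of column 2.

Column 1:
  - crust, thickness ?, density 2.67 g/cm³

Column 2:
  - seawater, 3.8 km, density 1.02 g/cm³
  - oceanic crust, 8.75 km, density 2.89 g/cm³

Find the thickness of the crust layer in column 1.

20.7 km

Take the compensation level at the base of the deeper column (depth z_c below the surface of column 1) and equate Σ ρ_i t_i down to z_c; mantle fills any gap and the z_c terms cancel.
Column 1: x×2.67 + (z_c − 0 − x)×3.4
Column 2: 0.472×0 + 3.8×1.02 + 8.75×2.89 + (z_c − 0.472 − 12.55)×3.4
The z_c×3.4 term appears on both sides and cancels. Collect the known terms of each column as K = Σ(ρt)_known − 3.4 × (depth of known layers): K_1 = 0 − 3.4×0 = 0; K_2 = 29.1635 − 3.4×(0.472 + 12.55) = −15.1113.
Balance: K_1 − x×(3.4 − 2.67) = K_2, so x = (K_1 − K_2)/(3.4 − 2.67) = 15.1113/0.73 = 20.7 km.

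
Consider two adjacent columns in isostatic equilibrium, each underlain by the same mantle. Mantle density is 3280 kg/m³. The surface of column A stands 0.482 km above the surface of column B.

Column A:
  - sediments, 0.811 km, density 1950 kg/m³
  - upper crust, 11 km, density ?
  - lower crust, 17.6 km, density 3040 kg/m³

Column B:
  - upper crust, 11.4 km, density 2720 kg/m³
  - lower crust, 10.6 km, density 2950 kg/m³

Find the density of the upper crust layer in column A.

2720 kg/m³

Take the compensation level at the base of the deeper column (depth z_c below the surface of column A) and equate Σ ρ_i t_i down to z_c; mantle fills any gap and the z_c terms cancel.
Column A: 0.811×1950 + 11×ρ + 17.6×3040 + (z_c − 29.411)×3280
Column B: 0.482×0 + 11.4×2720 + 10.6×2950 + (z_c − 0.482 − 22)×3280
The z_c×3280 term appears on both sides and cancels. Collect the known terms of each column as K = Σ(ρt)_known − 3280 × (depth of known layers): K_A = 55085.45 − 3280×29.411 = −41382.63; K_B = 62278 − 3280×(0.482 + 22) = −11462.96.
Balance: K_A + 11×ρ = K_B, so ρ = (K_B − K_A)/11 = 29919.7/11 = 2720 kg/m³.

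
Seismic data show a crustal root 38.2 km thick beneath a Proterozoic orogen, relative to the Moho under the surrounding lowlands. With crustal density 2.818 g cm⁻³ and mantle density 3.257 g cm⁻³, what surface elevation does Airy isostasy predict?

5.95 km

Balancing pressure at the compensation depth: ρ_c h = (ρ_m − ρ_c) r.
h = r (ρ_m − ρ_c) / ρ_c = 38.2 km × (3.257 − 2.818) / 2.818 = 5.95 km.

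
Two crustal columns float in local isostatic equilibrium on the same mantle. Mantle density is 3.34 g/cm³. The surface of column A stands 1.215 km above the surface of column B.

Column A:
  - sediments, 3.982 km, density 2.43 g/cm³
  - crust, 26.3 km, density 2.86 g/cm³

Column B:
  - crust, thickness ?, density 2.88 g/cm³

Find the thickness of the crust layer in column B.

Take the compensation level at the base of the deeper column (depth z_c below the surface of column A) and equate Σ ρ_i t_i down to z_c; mantle fills any gap and the z_c terms cancel.
Column A: 3.982×2.43 + 26.3×2.86 + (z_c − 30.282)×3.34
Column B: 1.215×0 + x×2.88 + (z_c − 1.215 − 0 − x)×3.34
The z_c×3.34 term appears on both sides and cancels. Collect the known terms of each column as K = Σ(ρt)_known − 3.34 × (depth of known layers): K_A = 84.89426 − 3.34×30.282 = −16.24762; K_B = 0 − 3.34×(1.215 + 0) = −4.0581.
Balance: K_A = K_B − x×(3.34 − 2.88), so x = (K_B − K_A)/(3.34 − 2.88) = 12.1895/0.46 = 26.5 km.

26.5 km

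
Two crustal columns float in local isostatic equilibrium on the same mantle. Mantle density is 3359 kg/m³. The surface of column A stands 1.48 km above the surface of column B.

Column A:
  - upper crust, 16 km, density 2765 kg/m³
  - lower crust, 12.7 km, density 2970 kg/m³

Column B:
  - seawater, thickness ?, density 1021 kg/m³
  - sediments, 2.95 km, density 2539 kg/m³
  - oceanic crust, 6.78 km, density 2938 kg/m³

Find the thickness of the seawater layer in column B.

Take the compensation level at the base of the deeper column (depth z_c below the surface of column A) and equate Σ ρ_i t_i down to z_c; mantle fills any gap and the z_c terms cancel.
Column A: 16×2765 + 12.7×2970 + (z_c − 28.7)×3359
Column B: 1.48×0 + x×1021 + 2.95×2539 + 6.78×2938 + (z_c − 1.48 − 9.73 − x)×3359
The z_c×3359 term appears on both sides and cancels. Collect the known terms of each column as K = Σ(ρt)_known − 3359 × (depth of known layers): K_A = 81959 − 3359×28.7 = −14444.3; K_B = 27409.69 − 3359×(1.48 + 9.73) = −10244.7.
Balance: K_A = K_B − x×(3359 − 1021), so x = (K_B − K_A)/(3359 − 1021) = 4199.6/2338 = 1.8 km.

1.8 km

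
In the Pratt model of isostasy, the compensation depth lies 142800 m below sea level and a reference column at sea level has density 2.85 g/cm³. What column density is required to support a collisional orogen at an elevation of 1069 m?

2.83 g/cm³

Pratt balance: ρ_ref D = ρ (D + h).
ρ = ρ_ref D/(D + h) = 2.85 × 142800 m/(142800 m + 1069 m) = 2.83 g/cm³.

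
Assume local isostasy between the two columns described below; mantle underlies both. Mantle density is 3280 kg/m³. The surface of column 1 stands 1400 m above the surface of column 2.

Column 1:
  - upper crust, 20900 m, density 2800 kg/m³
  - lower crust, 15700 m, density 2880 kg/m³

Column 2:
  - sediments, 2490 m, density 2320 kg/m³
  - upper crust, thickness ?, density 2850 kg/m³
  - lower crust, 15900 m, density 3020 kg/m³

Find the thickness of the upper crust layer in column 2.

Take the compensation level at the base of the deeper column (depth z_c below the surface of column 1) and equate Σ ρ_i t_i down to z_c; mantle fills any gap and the z_c terms cancel.
Column 1: 20900×2800 + 15700×2880 + (z_c − 36600)×3280
Column 2: 1400×0 + 2490×2320 + x×2850 + 15900×3020 + (z_c − 1400 − 18390 − x)×3280
The z_c×3280 term appears on both sides and cancels. Collect the known terms of each column as K = Σ(ρt)_known − 3280 × (depth of known layers): K_1 = 103736000 − 3280×36600 = −16312000; K_2 = 53794800 − 3280×(1400 + 18390) = −11116400.
Balance: K_1 = K_2 − x×(3280 − 2850), so x = (K_2 − K_1)/(3280 − 2850) = 5195600/430 = 12100 m.

12100 m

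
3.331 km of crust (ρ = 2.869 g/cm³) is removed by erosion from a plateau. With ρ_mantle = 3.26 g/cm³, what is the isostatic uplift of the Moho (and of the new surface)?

2.93 km

Unloading: uplift u = e ρ_c/ρ_m = 3.331 km × 2.869/3.26 = 2.93 km.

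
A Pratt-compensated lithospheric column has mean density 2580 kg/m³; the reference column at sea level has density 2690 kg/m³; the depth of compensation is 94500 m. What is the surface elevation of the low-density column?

ρ_ref D = ρ (D + h) → h = D (ρ_ref − ρ)/ρ.
h = 94500 m × (2690 − 2580)/2580 = 4030 m.

4030 m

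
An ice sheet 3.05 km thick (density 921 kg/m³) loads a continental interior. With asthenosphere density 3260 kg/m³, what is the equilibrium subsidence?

0.862 km

Balancing pressure at the compensation depth: the ice load ρ_ice t is balanced by mantle displaced below, ρ_m s.
s = t ρ_ice / ρ_m = 3.05 km × 921/3260 = 0.862 km.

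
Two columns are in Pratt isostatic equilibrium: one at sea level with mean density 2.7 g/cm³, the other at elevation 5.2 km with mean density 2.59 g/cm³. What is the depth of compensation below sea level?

ρ_ref D = ρ (D + h) → D (ρ_ref − ρ) = ρ h.
D = ρ h/(ρ_ref − ρ) = 2.59 × 5.2 km/(2.7 − 2.59) = 122 km.

122 km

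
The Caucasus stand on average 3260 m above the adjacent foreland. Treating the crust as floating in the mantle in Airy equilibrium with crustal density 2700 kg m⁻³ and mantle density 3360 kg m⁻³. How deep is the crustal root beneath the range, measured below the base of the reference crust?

For local isostatic compensation: the weight of the topography is balanced by the buoyancy of the root, ρ_c h = (ρ_m − ρ_c) r.
r = h · ρ_c / (ρ_m − ρ_c) = 3260 m × 2700 / (3360 − 2700) = 13300 m.

13300 m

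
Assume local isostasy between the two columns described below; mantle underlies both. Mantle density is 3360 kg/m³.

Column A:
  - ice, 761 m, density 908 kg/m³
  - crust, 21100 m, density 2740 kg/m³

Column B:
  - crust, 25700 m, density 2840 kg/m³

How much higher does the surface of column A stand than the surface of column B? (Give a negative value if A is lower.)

471 m

For any compensation level in the mantle, the mantle terms cancel and isostasy reduces to e = (Σt_A − Σt_B) − (Σ(ρt)_A − Σ(ρt)_B) / ρ_m.
Σt_A = 21861 m; Σt_B = 25700 m; Σ(ρt)_A = 58504988; Σ(ρt)_B = 72988000 (in m·kg/m³).
e = (21861 − 25700) − (58504988 − 72988000) / 3360 = 471 m.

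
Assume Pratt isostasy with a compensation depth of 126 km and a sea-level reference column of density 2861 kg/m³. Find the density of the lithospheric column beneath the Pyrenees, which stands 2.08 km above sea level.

Pratt balance: ρ_ref D = ρ (D + h).
ρ = ρ_ref D/(D + h) = 2861 × 126 km/(126 km + 2.08 km) = 2810 kg/m³.

2810 kg/m³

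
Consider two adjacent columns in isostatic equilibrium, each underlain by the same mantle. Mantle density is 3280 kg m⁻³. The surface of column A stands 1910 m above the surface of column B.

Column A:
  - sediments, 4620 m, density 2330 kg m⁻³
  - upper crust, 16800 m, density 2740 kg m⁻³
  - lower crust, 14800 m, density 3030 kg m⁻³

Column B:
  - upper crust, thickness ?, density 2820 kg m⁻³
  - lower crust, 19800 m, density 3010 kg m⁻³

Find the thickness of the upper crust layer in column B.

12100 m

Take the compensation level at the base of the deeper column (depth z_c below the surface of column A) and equate Σ ρ_i t_i down to z_c; mantle fills any gap and the z_c terms cancel.
Column A: 4620×2330 + 16800×2740 + 14800×3030 + (z_c − 36220)×3280
Column B: 1910×0 + x×2820 + 19800×3010 + (z_c − 1910 − 19800 − x)×3280
The z_c×3280 term appears on both sides and cancels. Collect the known terms of each column as K = Σ(ρt)_known − 3280 × (depth of known layers): K_A = 101640600 − 3280×36220 = −17161000; K_B = 59598000 − 3280×(1910 + 19800) = −11610800.
Balance: K_A = K_B − x×(3280 − 2820), so x = (K_B − K_A)/(3280 − 2820) = 5550200/460 = 12100 m.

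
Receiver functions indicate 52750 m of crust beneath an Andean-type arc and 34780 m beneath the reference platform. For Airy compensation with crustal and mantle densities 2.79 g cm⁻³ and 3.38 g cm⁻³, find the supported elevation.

Excess crust Δ = 52750 m − 34780 m = 17970 m, split between elevation h and root r with h + r = Δ.
Airy balance ρ_c h = (ρ_m − ρ_c) r gives r = h ρ_c/(ρ_m − ρ_c), so h (1 + ρ_c/(ρ_m − ρ_c)) = Δ, i.e. h = Δ (ρ_m − ρ_c)/ρ_m.
h = 17970 m × 0.59/3.38 = 3140 m.

3140 m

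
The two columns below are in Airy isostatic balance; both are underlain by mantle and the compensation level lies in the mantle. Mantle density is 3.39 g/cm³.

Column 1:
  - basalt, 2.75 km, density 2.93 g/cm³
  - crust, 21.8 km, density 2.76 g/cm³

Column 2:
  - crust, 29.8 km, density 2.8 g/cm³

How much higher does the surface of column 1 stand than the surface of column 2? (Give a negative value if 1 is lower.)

For any compensation level in the mantle, the mantle terms cancel and isostasy reduces to e = (Σt_1 − Σt_2) − (Σ(ρt)_1 − Σ(ρt)_2) / ρ_m.
Σt_1 = 24.55 km; Σt_2 = 29.8 km; Σ(ρt)_1 = 68.2255; Σ(ρt)_2 = 83.44 (in km·g/cm³).
e = (24.55 − 29.8) − (68.2255 − 83.44) / 3.39 = −0.762 km.

−0.762 km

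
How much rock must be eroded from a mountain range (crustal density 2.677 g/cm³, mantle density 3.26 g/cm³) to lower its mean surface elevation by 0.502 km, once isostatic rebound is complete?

Net drop Δ = e − u = e − e ρ_c/ρ_m = e (ρ_m − ρ_c)/ρ_m.
e = Δ ρ_m/(ρ_m − ρ_c) = 0.502 km × 3.26/0.583 = 2.81 km.

2.81 km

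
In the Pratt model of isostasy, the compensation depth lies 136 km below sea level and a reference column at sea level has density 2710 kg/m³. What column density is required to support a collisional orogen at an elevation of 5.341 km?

Pratt balance: ρ_ref D = ρ (D + h).
ρ = ρ_ref D/(D + h) = 2710 × 136 km/(136 km + 5.341 km) = 2610 kg/m³.

2610 kg/m³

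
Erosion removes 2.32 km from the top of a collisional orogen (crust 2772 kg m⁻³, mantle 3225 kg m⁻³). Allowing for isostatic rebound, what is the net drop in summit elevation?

0.326 km

Rebound u = e ρ_c/ρ_m = 2.32 km × 2772/3225 = 1.994 km.
Net surface drop = e − u = 2.32 km − 1.994 km = e (ρ_m − ρ_c)/ρ_m = 0.326 km.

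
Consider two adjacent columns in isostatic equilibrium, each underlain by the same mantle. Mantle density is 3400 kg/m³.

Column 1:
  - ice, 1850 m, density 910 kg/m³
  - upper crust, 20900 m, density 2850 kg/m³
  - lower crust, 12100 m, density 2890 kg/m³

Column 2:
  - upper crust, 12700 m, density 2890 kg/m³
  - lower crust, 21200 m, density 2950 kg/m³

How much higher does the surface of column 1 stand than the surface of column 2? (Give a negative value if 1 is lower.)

For any compensation level in the mantle, the mantle terms cancel and isostasy reduces to e = (Σt_1 − Σt_2) − (Σ(ρt)_1 − Σ(ρt)_2) / ρ_m.
Σt_1 = 34850 m; Σt_2 = 33900 m; Σ(ρt)_1 = 96217500; Σ(ρt)_2 = 99243000 (in m·kg/m³).
e = (34850 − 33900) − (96217500 − 99243000) / 3400 = 1840 m.

1840 m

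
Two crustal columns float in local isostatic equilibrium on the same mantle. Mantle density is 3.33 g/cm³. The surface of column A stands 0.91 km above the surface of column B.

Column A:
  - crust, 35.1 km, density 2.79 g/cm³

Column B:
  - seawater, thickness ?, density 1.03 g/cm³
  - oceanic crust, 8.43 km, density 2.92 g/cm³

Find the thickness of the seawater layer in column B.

Take the compensation level at the base of the deeper column (depth z_c below the surface of column A) and equate Σ ρ_i t_i down to z_c; mantle fills any gap and the z_c terms cancel.
Column A: 35.1×2.79 + (z_c − 35.1)×3.33
Column B: 0.91×0 + x×1.03 + 8.43×2.92 + (z_c − 0.91 − 8.43 − x)×3.33
The z_c×3.33 term appears on both sides and cancels. Collect the known terms of each column as K = Σ(ρt)_known − 3.33 × (depth of known layers): K_A = 97.929 − 3.33×35.1 = −18.954; K_B = 24.6156 − 3.33×(0.91 + 8.43) = −6.4866.
Balance: K_A = K_B − x×(3.33 − 1.03), so x = (K_B − K_A)/(3.33 − 1.03) = 12.4674/2.3 = 5.42 km.

5.42 km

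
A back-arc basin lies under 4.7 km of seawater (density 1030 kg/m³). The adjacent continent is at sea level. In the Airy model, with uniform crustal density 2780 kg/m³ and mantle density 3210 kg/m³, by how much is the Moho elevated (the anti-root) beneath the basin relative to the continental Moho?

19.1 km

Isostatic balance requires: replacing crust with seawater at the top is compensated by replacing crust with mantle at the base: d (ρ_c − ρ_w) = a (ρ_m − ρ_c).
a = d (ρ_c − ρ_w)/(ρ_m − ρ_c) = 4.7 km × 1750/430 = 19.1 km.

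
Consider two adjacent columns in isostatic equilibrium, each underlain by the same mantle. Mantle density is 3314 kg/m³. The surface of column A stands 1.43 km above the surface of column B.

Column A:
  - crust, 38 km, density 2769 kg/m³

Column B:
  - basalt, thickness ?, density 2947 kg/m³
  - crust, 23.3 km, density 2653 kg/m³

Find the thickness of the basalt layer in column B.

Take the compensation level at the base of the deeper column (depth z_c below the surface of column A) and equate Σ ρ_i t_i down to z_c; mantle fills any gap and the z_c terms cancel.
Column A: 38×2769 + (z_c − 38)×3314
Column B: 1.43×0 + x×2947 + 23.3×2653 + (z_c − 1.43 − 23.3 − x)×3314
The z_c×3314 term appears on both sides and cancels. Collect the known terms of each column as K = Σ(ρt)_known − 3314 × (depth of known layers): K_A = 105222 − 3314×38 = −20710; K_B = 61814.9 − 3314×(1.43 + 23.3) = −20140.32.
Balance: K_A = K_B − x×(3314 − 2947), so x = (K_B − K_A)/(3314 − 2947) = 569.68/367 = 1.55 km.

1.55 km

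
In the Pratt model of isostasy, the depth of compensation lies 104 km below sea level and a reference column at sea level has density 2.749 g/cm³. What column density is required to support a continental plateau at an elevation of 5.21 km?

Pratt balance: ρ_ref D = ρ (D + h).
ρ = ρ_ref D/(D + h) = 2.749 × 104 km/(104 km + 5.21 km) = 2.62 g/cm³.

2.62 g/cm³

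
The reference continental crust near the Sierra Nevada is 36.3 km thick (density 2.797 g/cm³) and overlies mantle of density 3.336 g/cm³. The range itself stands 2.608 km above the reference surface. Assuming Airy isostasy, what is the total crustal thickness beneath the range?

Root depth r = h ρ_c / (ρ_m − ρ_c) = 2.608 km × 2.797 / 0.539 = 13.53 km.
Total thickness = T + h + r = 36.3 km + 2.608 km + 13.53 km = 52.4 km.

52.4 km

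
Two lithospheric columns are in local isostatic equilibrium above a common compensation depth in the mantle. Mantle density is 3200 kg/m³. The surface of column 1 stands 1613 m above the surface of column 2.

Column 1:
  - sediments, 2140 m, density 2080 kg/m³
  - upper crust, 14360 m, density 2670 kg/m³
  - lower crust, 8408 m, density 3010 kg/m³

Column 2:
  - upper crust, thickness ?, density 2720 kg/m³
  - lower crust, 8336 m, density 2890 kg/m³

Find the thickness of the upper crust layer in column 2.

8040 m

Take the compensation level at the base of the deeper column (depth z_c below the surface of column 1) and equate Σ ρ_i t_i down to z_c; mantle fills any gap and the z_c terms cancel.
Column 1: 2140×2080 + 14360×2670 + 8408×3010 + (z_c − 24908)×3200
Column 2: 1613×0 + x×2720 + 8336×2890 + (z_c − 1613 − 8336 − x)×3200
The z_c×3200 term appears on both sides and cancels. Collect the known terms of each column as K = Σ(ρt)_known − 3200 × (depth of known layers): K_1 = 68100480 − 3200×24908 = −11605120; K_2 = 24091040 − 3200×(1613 + 8336) = −7745760.
Balance: K_1 = K_2 − x×(3200 − 2720), so x = (K_2 − K_1)/(3200 − 2720) = 3859360/480 = 8040 m.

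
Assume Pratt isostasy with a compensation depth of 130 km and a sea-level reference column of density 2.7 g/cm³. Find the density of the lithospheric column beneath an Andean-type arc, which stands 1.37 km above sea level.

2.67 g/cm³

Pratt balance: ρ_ref D = ρ (D + h).
ρ = ρ_ref D/(D + h) = 2.7 × 130 km/(130 km + 1.37 km) = 2.67 g/cm³.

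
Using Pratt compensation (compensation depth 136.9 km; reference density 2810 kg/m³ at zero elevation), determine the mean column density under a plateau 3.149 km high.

2750 kg/m³

Pratt balance: ρ_ref D = ρ (D + h).
ρ = ρ_ref D/(D + h) = 2810 × 136.9 km/(136.9 km + 3.149 km) = 2750 kg/m³.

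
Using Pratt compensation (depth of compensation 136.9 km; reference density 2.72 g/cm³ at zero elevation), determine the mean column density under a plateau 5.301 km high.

2.62 g/cm³

Pratt balance: ρ_ref D = ρ (D + h).
ρ = ρ_ref D/(D + h) = 2.72 × 136.9 km/(136.9 km + 5.301 km) = 2.62 g/cm³.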